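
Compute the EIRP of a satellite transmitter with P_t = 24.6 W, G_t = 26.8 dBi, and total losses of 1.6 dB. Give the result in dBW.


Pt = 24.6 W = 13.9094 dBW
EIRP = Pt_dBW + Gt - losses = 13.9094 + 26.8 - 1.6 = 39.1094 dBW

39.1094 dBW


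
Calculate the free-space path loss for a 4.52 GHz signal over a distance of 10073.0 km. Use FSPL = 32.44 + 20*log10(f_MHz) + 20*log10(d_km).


f = 4.52 GHz = 4520.0000 MHz
d = 10073.0 km
FSPL = 32.44 + 20*log10(4520.0000) + 20*log10(10073.0)
FSPL = 32.44 + 73.1028 + 80.0632
FSPL = 185.6059 dB

185.6059 dB


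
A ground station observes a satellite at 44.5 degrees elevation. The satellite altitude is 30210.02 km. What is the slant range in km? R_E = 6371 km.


h = 30210.02 km, el = 44.5 deg
d = -R_E*sin(el) + sqrt((R_E*sin(el))^2 + 2*R_E*h + h^2)
d = -6371.0000*sin(0.7766715) + sqrt((6371.0000*0.7009093)^2 + 2*6371.0000*30210.02 + 30210.02^2)
d = 31832.1931 km

31832.1931 km


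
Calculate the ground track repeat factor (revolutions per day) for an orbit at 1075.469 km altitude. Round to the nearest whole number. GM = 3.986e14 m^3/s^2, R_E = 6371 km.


r = 7.446469e+06 m
T = 2*pi*sqrt(r^3/mu) = 6394.9448 s = 106.5824 min
revs/day = 1440 / 106.5824 = 13.5107
Rounded: 14 revolutions per day

14 revolutions per day


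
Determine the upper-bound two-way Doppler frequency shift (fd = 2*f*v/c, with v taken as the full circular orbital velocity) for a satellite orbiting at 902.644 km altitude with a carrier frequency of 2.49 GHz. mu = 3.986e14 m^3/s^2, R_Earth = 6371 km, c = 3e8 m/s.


r = 7.273644e+06 m
v = sqrt(mu/r) = 7402.7422 m/s (worst-case radial velocity)
f = 2.49 GHz = 2.49e+09 Hz
fd = 2*f*v/c = 2*2.49e+09*7402.7422/3.0e+08
fd = 122885.5209 Hz

122885.5209 Hz


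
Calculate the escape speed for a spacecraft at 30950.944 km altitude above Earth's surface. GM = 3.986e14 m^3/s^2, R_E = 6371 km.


r = 6371.0 + 30950.944 = 37321.9440 km = 3.7321944e+07 m
v_esc = sqrt(2*mu/r) = sqrt(2*3.986e14 / 3.7321944e+07)
v_esc = 4621.6975 m/s = 4.6217 km/s

4.6217 km/s


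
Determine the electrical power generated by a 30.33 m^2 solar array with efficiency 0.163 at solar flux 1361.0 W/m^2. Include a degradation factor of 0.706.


P = area * eta * S * degradation
P = 30.33 * 0.163 * 1361.0 * 0.706
P = 4750.3197 W

4750.3197 W


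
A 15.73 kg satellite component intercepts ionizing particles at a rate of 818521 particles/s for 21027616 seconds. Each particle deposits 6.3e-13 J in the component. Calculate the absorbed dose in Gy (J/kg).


Total energy deposited = rate * time * E_per
  = 818521 * 21027616 * 6.3e-13 = 10.8433 J
Dose = E_total / mass = 10.8433 / 15.73
Dose = 0.6893372 Gy

0.6893 Gy


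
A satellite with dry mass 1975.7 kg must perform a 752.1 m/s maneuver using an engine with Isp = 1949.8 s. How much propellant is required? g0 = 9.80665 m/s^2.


ve = Isp * g0 = 1949.8 * 9.80665 = 19121.006170 m/s
mass ratio = exp(dv/ve) = exp(752.1/19121.006170) = 1.04011752
m_prop = m_dry * (mr - 1) = 1975.7 * (1.04011752 - 1)
m_prop = 79.2602 kg

79.2602 kg


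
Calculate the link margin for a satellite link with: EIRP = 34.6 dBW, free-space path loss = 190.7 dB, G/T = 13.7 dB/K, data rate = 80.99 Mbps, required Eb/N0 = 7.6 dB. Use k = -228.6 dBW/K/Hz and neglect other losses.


C/N0 = EIRP - FSPL + G/T - k = 34.6 - 190.7 + 13.7 - (-228.6)
C/N0 = 86.2000 dB-Hz
R_b = 80.99 Mbps = 8.099e+07 bps -> 10*log10(R_b) = 79.0843 dB-Hz
Eb/N0 = C/N0 - 10*log10(R_b) = 86.2000 - 79.0843 = 7.1157 dB
Margin = Eb/N0 - Eb/N0_req = 7.1157 - 7.6 = -0.484314 dB (negative margin: link does not close)

-0.4843 dB


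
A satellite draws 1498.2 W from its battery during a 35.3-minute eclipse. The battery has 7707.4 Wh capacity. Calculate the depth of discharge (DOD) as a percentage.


E_used = P * t / 60 = 1498.2 * 35.3 / 60 = 881.4410 Wh
DOD = E_used / E_total * 100 = 881.4410 / 7707.4 * 100
DOD = 11.4363 %

11.4363 %


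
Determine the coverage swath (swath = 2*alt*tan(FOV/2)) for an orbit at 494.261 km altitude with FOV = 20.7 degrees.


FOV = 20.7 deg = 0.3612832 rad
swath = 2 * alt * tan(FOV/2) = 2 * 494.261 * tan(0.1806416)
swath = 2 * 494.261 * 0.1826324
swath = 180.5362 km

180.5362 km


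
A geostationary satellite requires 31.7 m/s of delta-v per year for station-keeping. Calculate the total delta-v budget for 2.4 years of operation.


dV = rate * years = 31.7 * 2.4
dV = 76.0800 m/s

76.0800 m/s


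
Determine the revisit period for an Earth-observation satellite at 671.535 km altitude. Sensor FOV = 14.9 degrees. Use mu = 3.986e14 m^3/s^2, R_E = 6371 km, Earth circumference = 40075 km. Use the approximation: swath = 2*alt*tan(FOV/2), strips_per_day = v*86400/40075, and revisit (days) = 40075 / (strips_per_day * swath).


swath = 2*671.535*tan(0.130027) = 175.6263 km
v = sqrt(mu/r) = 7523.2266 m/s = 7.5232 km/s
strips/day = v*86400/40075 = 7.5232*86400/40075 = 16.2198
coverage/day = strips * swath = 16.2198 * 175.6263 = 2848.6158 km
revisit = 40075 / 2848.6158 = 14.0682 days

14.0682 days


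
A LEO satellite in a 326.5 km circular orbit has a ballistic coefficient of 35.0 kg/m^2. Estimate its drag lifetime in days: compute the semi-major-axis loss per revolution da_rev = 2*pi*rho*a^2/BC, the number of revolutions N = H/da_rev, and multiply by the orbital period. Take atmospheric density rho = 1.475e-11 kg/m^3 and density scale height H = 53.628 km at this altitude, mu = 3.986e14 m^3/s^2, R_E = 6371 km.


a = R_E + alt = 6697.5000 km = 6.6975e+06 m
da_rev = 2*pi*rho*a^2/BC = 2*pi*1.475e-11*(6.6975e+06)^2/35.0 = 118.776162 m per revolution
N = H/da_rev = 53628.0000 m / 118.776162 m = 451.5047 revolutions
P = 2*pi*sqrt(a^3/mu) = 5454.8185 s
lifetime = N*P = 451.5047 * 5454.8185 = 2.4628764e+06 s = 28.5055 days

28.5055 days


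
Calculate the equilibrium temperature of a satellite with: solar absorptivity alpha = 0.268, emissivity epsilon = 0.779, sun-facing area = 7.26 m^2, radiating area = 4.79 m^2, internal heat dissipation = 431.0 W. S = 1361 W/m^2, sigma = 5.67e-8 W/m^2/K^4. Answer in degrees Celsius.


Numerator = alpha*S*A_sun + Q_int = 0.268*1361*7.26 + 431.0 = 3079.0705 W
Denominator = eps*sigma*A_rad = 0.779*5.67e-8*4.79 = 2.1157095e-07 W/K^4
T^4 = 1.4553371e+10 K^4
T = 347.3289 K = 74.1789 C

74.1789 degrees Celsius


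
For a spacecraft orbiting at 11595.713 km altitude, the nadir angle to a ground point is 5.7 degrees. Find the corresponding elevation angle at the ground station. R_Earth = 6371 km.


r = R_E + alt = 17966.7130 km
Law of sines in the satellite / Earth-center / ground-point triangle:
  sin(nadir)/R_E = sin(90 + el)/r  =>  cos(el) = (r/R_E)*sin(nadir)
cos(el) = (17966.7130 / 6371.0000) * sin(5.7 deg) = 0.2800894
el = arccos(0.2800894) = 73.7345 deg
(Earth-central angle = 90 - nadir - el = 10.5655 deg)

73.7345 degrees


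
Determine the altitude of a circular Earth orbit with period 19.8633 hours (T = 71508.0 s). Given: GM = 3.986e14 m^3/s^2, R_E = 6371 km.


T = 71508.0 s
r = (mu*T^2/(4*pi^2))^(1/3) = (3.986e14 * 71508.0^2 / (4*pi^2))^(1/3)
r = 3.7235936e+07 m = 37235.9359 km
alt = r - R_E = 37235.9359 - 6371 = 30864.9359 km

30864.9359 km


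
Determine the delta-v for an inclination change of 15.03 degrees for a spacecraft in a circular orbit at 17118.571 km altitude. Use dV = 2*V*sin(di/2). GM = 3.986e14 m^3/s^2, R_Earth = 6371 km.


r = 23489.5710 km = 2.3489571e+07 m
V = sqrt(mu/r) = 4119.3729 m/s
di = 15.03 deg = 0.262323 rad
dV = 2*V*sin(di/2) = 2*4119.3729*sin(0.1311615)
dV = 1077.5105 m/s = 1.0775 km/s

1.0775 km/s


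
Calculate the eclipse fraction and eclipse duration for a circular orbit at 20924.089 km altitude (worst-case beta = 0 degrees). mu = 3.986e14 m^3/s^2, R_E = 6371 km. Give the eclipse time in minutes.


r = 27295.0890 km
T = 747.9744 min
Eclipse fraction = arcsin(R_E/r)/pi = arcsin(6371.0000/27295.0890)/pi
= arcsin(0.233412)/pi = 0.07498906
Eclipse duration = 0.07498906 * 747.9744 = 56.0899 min

56.0899 minutes


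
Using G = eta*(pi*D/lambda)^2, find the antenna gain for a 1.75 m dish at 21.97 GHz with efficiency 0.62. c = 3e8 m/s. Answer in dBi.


lambda = c/f = 3e8 / 2.197e+10 = 0.01365498 m
G = eta*(pi*D/lambda)^2 = 0.62*(pi*1.75/0.01365498)^2
G = 100504.4142 (linear)
G = 10*log10(100504.4142) = 50.0219 dBi

50.0219 dBi


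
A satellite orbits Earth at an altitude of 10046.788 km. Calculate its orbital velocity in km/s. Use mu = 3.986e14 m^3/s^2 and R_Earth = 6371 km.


r = R_E + alt = 6371.0 + 10046.788 = 16417.7880 km = 1.6417788e+07 m
v = sqrt(mu/r) = sqrt(3.986e14 / 1.6417788e+07) = 4927.3263 m/s = 4.9273 km/s

4.9273 km/s


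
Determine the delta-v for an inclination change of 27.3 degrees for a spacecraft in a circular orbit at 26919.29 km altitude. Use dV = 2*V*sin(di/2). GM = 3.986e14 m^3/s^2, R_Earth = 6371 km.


r = 33290.2900 km = 3.329029e+07 m
V = sqrt(mu/r) = 3460.2690 m/s
di = 27.3 deg = 0.4764749 rad
dV = 2*V*sin(di/2) = 2*3460.2690*sin(0.2382374)
dV = 1633.1793 m/s = 1.6332 km/s

1.6332 km/s


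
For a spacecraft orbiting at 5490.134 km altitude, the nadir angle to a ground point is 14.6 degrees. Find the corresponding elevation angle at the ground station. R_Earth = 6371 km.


r = R_E + alt = 11861.1340 km
Law of sines in the satellite / Earth-center / ground-point triangle:
  sin(nadir)/R_E = sin(90 + el)/r  =>  cos(el) = (r/R_E)*sin(nadir)
cos(el) = (11861.1340 / 6371.0000) * sin(14.6 deg) = 0.4692872
el = arccos(0.4692872) = 62.0120 deg
(Earth-central angle = 90 - nadir - el = 13.3880 deg)

62.0120 degrees


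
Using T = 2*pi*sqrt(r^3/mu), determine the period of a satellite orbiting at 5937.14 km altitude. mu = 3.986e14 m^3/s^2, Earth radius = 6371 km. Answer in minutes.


r = 12308.1400 km = 1.230814e+07 m
T = 2*pi*sqrt(r^3/mu) = 2*pi*sqrt(1.8645639e+21 / 3.986e14)
T = 13589.3869 s = 226.4898 min

226.4898 minutes


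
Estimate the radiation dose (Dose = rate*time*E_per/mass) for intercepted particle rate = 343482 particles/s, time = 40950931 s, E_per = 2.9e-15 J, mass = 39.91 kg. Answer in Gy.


Total energy deposited = rate * time * E_per
  = 343482 * 40950931 * 2.9e-15 = 0.04079113 J
Dose = E_total / mass = 0.04079113 / 39.91
Dose = 0.001022078 Gy

0.0010 Gy


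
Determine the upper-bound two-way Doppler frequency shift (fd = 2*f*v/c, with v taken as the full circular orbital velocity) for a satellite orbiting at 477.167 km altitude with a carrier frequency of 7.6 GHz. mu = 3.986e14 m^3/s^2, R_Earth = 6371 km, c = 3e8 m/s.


r = 6.848167e+06 m
v = sqrt(mu/r) = 7629.2435 m/s (worst-case radial velocity)
f = 7.6 GHz = 7.6e+09 Hz
fd = 2*f*v/c = 2*7.6e+09*7629.2435/3.0e+08
fd = 386548.3369 Hz

386548.3369 Hz


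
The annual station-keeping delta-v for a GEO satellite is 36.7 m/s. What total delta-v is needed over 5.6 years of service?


dV = rate * years = 36.7 * 5.6
dV = 205.5200 m/s

205.5200 m/s


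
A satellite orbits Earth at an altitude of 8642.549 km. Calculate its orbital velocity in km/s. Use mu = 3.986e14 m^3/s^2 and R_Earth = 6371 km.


r = R_E + alt = 6371.0 + 8642.549 = 15013.5490 km = 1.5013549e+07 m
v = sqrt(mu/r) = sqrt(3.986e14 / 1.5013549e+07) = 5152.6063 m/s = 5.1526 km/s

5.1526 km/s


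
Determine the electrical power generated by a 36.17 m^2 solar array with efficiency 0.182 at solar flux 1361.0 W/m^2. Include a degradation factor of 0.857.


P = area * eta * S * degradation
P = 36.17 * 0.182 * 1361.0 * 0.857
P = 7678.1898 W

7678.1898 W


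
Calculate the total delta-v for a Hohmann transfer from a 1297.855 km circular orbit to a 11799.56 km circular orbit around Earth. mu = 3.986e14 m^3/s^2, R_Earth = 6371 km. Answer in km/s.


r1 = 7668.8550 km = 7.668855e+06 m
r2 = 18170.5600 km = 1.817056e+07 m
dv1 = sqrt(mu/r1)*(sqrt(2*r2/(r1+r2)) - 1) = 1340.4325 m/s
dv2 = sqrt(mu/r2)*(1 - sqrt(2*r1/(r1+r2))) = 1075.1780 m/s
total dv = |dv1| + |dv2| = 1340.4325 + 1075.1780 = 2415.6105 m/s = 2.4156 km/s

2.4156 km/s


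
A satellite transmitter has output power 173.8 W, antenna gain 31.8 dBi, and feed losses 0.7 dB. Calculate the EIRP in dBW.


Pt = 173.8 W = 22.4005 dBW
EIRP = Pt_dBW + Gt - losses = 22.4005 + 31.8 - 0.7 = 53.5005 dBW

53.5005 dBW


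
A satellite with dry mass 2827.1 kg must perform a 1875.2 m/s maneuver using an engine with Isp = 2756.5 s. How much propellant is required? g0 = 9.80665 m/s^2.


ve = Isp * g0 = 2756.5 * 9.80665 = 27032.030725 m/s
mass ratio = exp(dv/ve) = exp(1875.2/27032.030725) = 1.07183224
m_prop = m_dry * (mr - 1) = 2827.1 * (1.07183224 - 1)
m_prop = 203.0769 kg

203.0769 kg


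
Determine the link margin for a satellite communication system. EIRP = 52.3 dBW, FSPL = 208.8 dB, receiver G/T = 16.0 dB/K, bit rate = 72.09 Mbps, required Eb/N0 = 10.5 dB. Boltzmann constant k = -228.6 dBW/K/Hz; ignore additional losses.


C/N0 = EIRP - FSPL + G/T - k = 52.3 - 208.8 + 16.0 - (-228.6)
C/N0 = 88.1000 dB-Hz
R_b = 72.09 Mbps = 7.209e+07 bps -> 10*log10(R_b) = 78.5788 dB-Hz
Eb/N0 = C/N0 - 10*log10(R_b) = 88.1000 - 78.5788 = 9.5212 dB
Margin = Eb/N0 - Eb/N0_req = 9.5212 - 10.5 = -0.9787503 dB (negative margin: link does not close)

-0.9788 dB


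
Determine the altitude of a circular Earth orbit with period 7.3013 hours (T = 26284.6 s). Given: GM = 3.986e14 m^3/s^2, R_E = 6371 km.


T = 26284.6 s
r = (mu*T^2/(4*pi^2))^(1/3) = (3.986e14 * 26284.6^2 / (4*pi^2))^(1/3)
r = 1.9107041e+07 m = 19107.0409 km
alt = r - R_E = 19107.0409 - 6371 = 12736.0409 km

12736.0409 km


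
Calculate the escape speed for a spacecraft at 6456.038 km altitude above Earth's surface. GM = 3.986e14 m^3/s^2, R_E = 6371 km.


r = 6371.0 + 6456.038 = 12827.0380 km = 1.2827038e+07 m
v_esc = sqrt(2*mu/r) = sqrt(2*3.986e14 / 1.2827038e+07)
v_esc = 7883.5251 m/s = 7.8835 km/s

7.8835 km/s


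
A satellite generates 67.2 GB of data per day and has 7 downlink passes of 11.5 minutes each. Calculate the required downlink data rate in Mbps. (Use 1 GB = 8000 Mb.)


total contact time = 7 * 11.5 * 60 = 4830.0000 s
data = 67.2 GB = 537600.0000 Mb
rate = 537600.0000 / 4830.0000 = 111.3043 Mbps

111.3043 Mbps


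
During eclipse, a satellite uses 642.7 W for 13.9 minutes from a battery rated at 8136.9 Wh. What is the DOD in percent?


E_used = P * t / 60 = 642.7 * 13.9 / 60 = 148.8922 Wh
DOD = E_used / E_total * 100 = 148.8922 / 8136.9 * 100
DOD = 1.8298 %

1.8298 %


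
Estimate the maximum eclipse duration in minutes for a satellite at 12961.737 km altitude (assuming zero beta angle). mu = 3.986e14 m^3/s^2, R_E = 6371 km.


r = 19332.7370 km
T = 445.8615 min
Eclipse fraction = arcsin(R_E/r)/pi = arcsin(6371.0000/19332.7370)/pi
= arcsin(0.3295446)/pi = 0.1068952
Eclipse duration = 0.1068952 * 445.8615 = 47.6605 min

47.6605 minutes


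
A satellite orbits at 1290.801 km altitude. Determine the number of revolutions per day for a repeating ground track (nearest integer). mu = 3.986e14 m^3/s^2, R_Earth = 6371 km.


r = 7.661801e+06 m
T = 2*pi*sqrt(r^3/mu) = 6674.3277 s = 111.2388 min
revs/day = 1440 / 111.2388 = 12.9451
Rounded: 13 revolutions per day

13 revolutions per day


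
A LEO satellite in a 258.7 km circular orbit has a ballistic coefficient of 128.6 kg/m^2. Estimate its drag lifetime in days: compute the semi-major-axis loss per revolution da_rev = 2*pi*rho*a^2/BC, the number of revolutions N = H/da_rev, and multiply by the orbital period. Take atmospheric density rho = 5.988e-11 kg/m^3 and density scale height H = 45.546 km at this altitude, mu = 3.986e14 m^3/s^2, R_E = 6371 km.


a = R_E + alt = 6629.7000 km = 6.6297e+06 m
da_rev = 2*pi*rho*a^2/BC = 2*pi*5.988e-11*(6.6297e+06)^2/128.6 = 128.590370 m per revolution
N = H/da_rev = 45546.0000 m / 128.590370 m = 354.1945 revolutions
P = 2*pi*sqrt(a^3/mu) = 5372.1983 s
lifetime = N*P = 354.1945 * 5372.1983 = 1.902803e+06 s = 22.0232 days

22.0232 days


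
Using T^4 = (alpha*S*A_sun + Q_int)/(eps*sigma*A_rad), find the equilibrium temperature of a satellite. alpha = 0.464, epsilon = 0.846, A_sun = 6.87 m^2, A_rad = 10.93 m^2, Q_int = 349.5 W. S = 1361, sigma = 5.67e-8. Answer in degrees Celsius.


Numerator = alpha*S*A_sun + Q_int = 0.464*1361*6.87 + 349.5 = 4687.9325 W
Denominator = eps*sigma*A_rad = 0.846*5.67e-8*10.93 = 5.2429243e-07 W/K^4
T^4 = 8.9414461e+09 K^4
T = 307.5048 K = 34.3548 C

34.3548 degrees Celsius


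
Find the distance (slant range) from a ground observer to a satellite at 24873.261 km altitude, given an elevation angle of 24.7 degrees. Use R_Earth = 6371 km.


h = 24873.261 km, el = 24.7 deg
d = -R_E*sin(el) + sqrt((R_E*sin(el))^2 + 2*R_E*h + h^2)
d = -6371.0000*sin(0.4310963) + sqrt((6371.0000*0.4178671)^2 + 2*6371.0000*24873.261 + 24873.261^2)
d = 28041.2162 km

28041.2162 km


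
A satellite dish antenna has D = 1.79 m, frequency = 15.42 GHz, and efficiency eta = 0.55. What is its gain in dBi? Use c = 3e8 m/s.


lambda = c/f = 3e8 / 1.542e+10 = 0.01945525 m
G = eta*(pi*D/lambda)^2 = 0.55*(pi*1.79/0.01945525)^2
G = 45950.9754 (linear)
G = 10*log10(45950.9754) = 46.6229 dBi

46.6229 dBi


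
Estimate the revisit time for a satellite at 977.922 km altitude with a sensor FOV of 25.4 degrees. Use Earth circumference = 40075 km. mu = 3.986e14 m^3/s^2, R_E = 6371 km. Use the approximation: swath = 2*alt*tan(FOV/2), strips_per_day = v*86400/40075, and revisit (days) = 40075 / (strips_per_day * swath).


swath = 2*977.922*tan(0.2216568) = 440.7685 km
v = sqrt(mu/r) = 7364.7300 m/s = 7.3647 km/s
strips/day = v*86400/40075 = 7.3647*86400/40075 = 15.8780
coverage/day = strips * swath = 15.8780 * 440.7685 = 6998.5420 km
revisit = 40075 / 6998.5420 = 5.7262 days

5.7262 days


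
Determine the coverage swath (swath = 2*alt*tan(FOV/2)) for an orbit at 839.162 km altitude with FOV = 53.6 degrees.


FOV = 53.6 deg = 0.9354965 rad
swath = 2 * alt * tan(FOV/2) = 2 * 839.162 * tan(0.4677482)
swath = 2 * 839.162 * 0.5051363
swath = 847.7825 km

847.7825 km


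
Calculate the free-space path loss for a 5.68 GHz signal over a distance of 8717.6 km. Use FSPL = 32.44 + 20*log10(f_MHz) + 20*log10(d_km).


f = 5.68 GHz = 5680.0000 MHz
d = 8717.6 km
FSPL = 32.44 + 20*log10(5680.0000) + 20*log10(8717.6)
FSPL = 32.44 + 75.0870 + 78.8079
FSPL = 186.3349 dB

186.3349 dB


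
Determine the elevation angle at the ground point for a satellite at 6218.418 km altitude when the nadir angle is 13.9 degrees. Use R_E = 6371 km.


r = R_E + alt = 12589.4180 km
Law of sines in the satellite / Earth-center / ground-point triangle:
  sin(nadir)/R_E = sin(90 + el)/r  =>  cos(el) = (r/R_E)*sin(nadir)
cos(el) = (12589.4180 / 6371.0000) * sin(13.9 deg) = 0.4747028
el = arccos(0.4747028) = 61.6600 deg
(Earth-central angle = 90 - nadir - el = 14.4400 deg)

61.6600 degrees


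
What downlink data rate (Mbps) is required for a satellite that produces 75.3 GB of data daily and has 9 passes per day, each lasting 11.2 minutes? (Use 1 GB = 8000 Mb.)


total contact time = 9 * 11.2 * 60 = 6048.0000 s
data = 75.3 GB = 602400.0000 Mb
rate = 602400.0000 / 6048.0000 = 99.6032 Mbps

99.6032 Mbps


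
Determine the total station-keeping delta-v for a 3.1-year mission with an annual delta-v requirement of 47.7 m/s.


dV = rate * years = 47.7 * 3.1
dV = 147.8700 m/s

147.8700 m/s


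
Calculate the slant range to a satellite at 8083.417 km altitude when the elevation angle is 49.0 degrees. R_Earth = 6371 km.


h = 8083.417 km, el = 49.0 deg
d = -R_E*sin(el) + sqrt((R_E*sin(el))^2 + 2*R_E*h + h^2)
d = -6371.0000*sin(0.8552113) + sqrt((6371.0000*0.7547096)^2 + 2*6371.0000*8083.417 + 8083.417^2)
d = 9028.6468 km

9028.6468 km


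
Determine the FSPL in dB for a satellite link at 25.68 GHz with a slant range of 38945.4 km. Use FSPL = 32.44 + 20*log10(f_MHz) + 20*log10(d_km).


f = 25.68 GHz = 25680.0000 MHz
d = 38945.4 km
FSPL = 32.44 + 20*log10(25680.0000) + 20*log10(38945.4)
FSPL = 32.44 + 88.1919 + 91.8091
FSPL = 212.4410 dB

212.4410 dB


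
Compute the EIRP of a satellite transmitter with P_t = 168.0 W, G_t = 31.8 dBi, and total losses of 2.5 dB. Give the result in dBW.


Pt = 168.0 W = 22.2531 dBW
EIRP = Pt_dBW + Gt - losses = 22.2531 + 31.8 - 2.5 = 51.5531 dBW

51.5531 dBW


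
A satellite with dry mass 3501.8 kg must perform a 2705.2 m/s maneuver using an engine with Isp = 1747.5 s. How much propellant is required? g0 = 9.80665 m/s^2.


ve = Isp * g0 = 1747.5 * 9.80665 = 17137.120875 m/s
mass ratio = exp(dv/ve) = exp(2705.2/17137.120875) = 1.17099774
m_prop = m_dry * (mr - 1) = 3501.8 * (1.17099774 - 1)
m_prop = 598.7999 kg

598.7999 kg


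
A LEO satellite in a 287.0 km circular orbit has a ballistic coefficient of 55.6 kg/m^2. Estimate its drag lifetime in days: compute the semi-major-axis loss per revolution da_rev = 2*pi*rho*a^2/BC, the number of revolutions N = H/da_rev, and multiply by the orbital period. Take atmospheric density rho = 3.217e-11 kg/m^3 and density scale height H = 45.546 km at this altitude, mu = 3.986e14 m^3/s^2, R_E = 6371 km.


a = R_E + alt = 6658.0000 km = 6.658e+06 m
da_rev = 2*pi*rho*a^2/BC = 2*pi*3.217e-11*(6.658e+06)^2/55.6 = 161.154976 m per revolution
N = H/da_rev = 45546.0000 m / 161.154976 m = 282.6224 revolutions
P = 2*pi*sqrt(a^3/mu) = 5406.6332 s
lifetime = N*P = 282.6224 * 5406.6332 = 1.5280355e+06 s = 17.6856 days

17.6856 days


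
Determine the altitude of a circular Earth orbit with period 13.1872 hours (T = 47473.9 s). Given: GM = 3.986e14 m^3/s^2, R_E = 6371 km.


T = 47473.9 s
r = (mu*T^2/(4*pi^2))^(1/3) = (3.986e14 * 47473.9^2 / (4*pi^2))^(1/3)
r = 2.833756e+07 m = 28337.5605 km
alt = r - R_E = 28337.5605 - 6371 = 21966.5605 km

21966.5605 km


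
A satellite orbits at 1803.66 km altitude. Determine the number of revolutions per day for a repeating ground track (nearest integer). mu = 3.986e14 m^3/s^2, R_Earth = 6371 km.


r = 8.17466e+06 m
T = 2*pi*sqrt(r^3/mu) = 7355.5605 s = 122.5927 min
revs/day = 1440 / 122.5927 = 11.7462
Rounded: 12 revolutions per day

12 revolutions per day


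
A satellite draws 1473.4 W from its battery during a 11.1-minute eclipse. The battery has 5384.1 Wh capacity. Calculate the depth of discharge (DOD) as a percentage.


E_used = P * t / 60 = 1473.4 * 11.1 / 60 = 272.5790 Wh
DOD = E_used / E_total * 100 = 272.5790 / 5384.1 * 100
DOD = 5.0627 %

5.0627 %


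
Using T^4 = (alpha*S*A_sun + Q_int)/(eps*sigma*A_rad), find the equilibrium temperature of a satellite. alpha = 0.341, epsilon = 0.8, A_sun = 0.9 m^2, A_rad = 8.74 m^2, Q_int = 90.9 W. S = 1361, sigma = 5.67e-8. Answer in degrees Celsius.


Numerator = alpha*S*A_sun + Q_int = 0.341*1361*0.9 + 90.9 = 508.5909 W
Denominator = eps*sigma*A_rad = 0.8*5.67e-8*8.74 = 3.964464e-07 W/K^4
T^4 = 1.2828743e+09 K^4
T = 189.2544 K = -83.8956 C

-83.8956 degrees Celsius


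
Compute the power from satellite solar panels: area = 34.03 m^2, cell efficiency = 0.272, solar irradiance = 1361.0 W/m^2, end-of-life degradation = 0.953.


P = area * eta * S * degradation
P = 34.03 * 0.272 * 1361.0 * 0.953
P = 12005.5450 W

12005.5450 W


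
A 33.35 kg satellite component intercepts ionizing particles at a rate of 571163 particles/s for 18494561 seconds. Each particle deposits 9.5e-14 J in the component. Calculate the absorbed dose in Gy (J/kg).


Total energy deposited = rate * time * E_per
  = 571163 * 18494561 * 9.5e-14 = 1.0035 J
Dose = E_total / mass = 1.0035 / 33.35
Dose = 0.03009067 Gy

0.0301 Gy


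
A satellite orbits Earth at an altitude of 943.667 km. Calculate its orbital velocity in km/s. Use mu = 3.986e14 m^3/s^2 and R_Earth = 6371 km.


r = R_E + alt = 6371.0 + 943.667 = 7314.6670 km = 7.314667e+06 m
v = sqrt(mu/r) = sqrt(3.986e14 / 7.314667e+06) = 7381.9546 m/s = 7.3820 km/s

7.3820 km/s


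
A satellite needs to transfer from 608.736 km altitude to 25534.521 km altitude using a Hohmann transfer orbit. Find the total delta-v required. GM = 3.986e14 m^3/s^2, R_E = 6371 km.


r1 = 6979.7360 km = 6.979736e+06 m
r2 = 31905.5210 km = 3.1905521e+07 m
dv1 = sqrt(mu/r1)*(sqrt(2*r2/(r1+r2)) - 1) = 2123.6561 m/s
dv2 = sqrt(mu/r2)*(1 - sqrt(2*r1/(r1+r2))) = 1416.7981 m/s
total dv = |dv1| + |dv2| = 2123.6561 + 1416.7981 = 3540.4543 m/s = 3.5405 km/s

3.5405 km/s


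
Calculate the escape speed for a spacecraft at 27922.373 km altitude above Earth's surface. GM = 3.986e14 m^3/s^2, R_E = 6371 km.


r = 6371.0 + 27922.373 = 34293.3730 km = 3.4293373e+07 m
v_esc = sqrt(2*mu/r) = sqrt(2*3.986e14 / 3.4293373e+07)
v_esc = 4821.4597 m/s = 4.8215 km/s

4.8215 km/s


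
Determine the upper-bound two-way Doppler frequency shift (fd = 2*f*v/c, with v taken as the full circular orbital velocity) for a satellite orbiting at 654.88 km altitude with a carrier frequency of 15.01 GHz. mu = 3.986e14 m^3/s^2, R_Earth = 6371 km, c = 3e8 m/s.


r = 7.02588e+06 m
v = sqrt(mu/r) = 7532.1383 m/s (worst-case radial velocity)
f = 15.01 GHz = 1.501e+10 Hz
fd = 2*f*v/c = 2*1.501e+10*7532.1383/3.0e+08
fd = 753715.9684 Hz

753715.9684 Hz


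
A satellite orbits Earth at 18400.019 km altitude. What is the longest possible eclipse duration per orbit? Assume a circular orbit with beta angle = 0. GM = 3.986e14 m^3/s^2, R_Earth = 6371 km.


r = 24771.0190 km
T = 646.6597 min
Eclipse fraction = arcsin(R_E/r)/pi = arcsin(6371.0000/24771.0190)/pi
= arcsin(0.2571957)/pi = 0.0827985
Eclipse duration = 0.0827985 * 646.6597 = 53.5425 min

53.5425 minutes


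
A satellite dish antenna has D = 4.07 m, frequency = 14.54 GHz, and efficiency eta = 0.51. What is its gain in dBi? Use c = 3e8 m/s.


lambda = c/f = 3e8 / 1.454e+10 = 0.02063274 m
G = eta*(pi*D/lambda)^2 = 0.51*(pi*4.07/0.02063274)^2
G = 195859.6813 (linear)
G = 10*log10(195859.6813) = 52.9195 dBi

52.9195 dBi


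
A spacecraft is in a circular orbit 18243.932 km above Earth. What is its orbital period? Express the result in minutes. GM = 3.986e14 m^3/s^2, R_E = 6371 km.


r = 24614.9320 km = 2.4614932e+07 m
T = 2*pi*sqrt(r^3/mu) = 2*pi*sqrt(1.4914061e+22 / 3.986e14)
T = 38433.4333 s = 640.5572 min

640.5572 minutes


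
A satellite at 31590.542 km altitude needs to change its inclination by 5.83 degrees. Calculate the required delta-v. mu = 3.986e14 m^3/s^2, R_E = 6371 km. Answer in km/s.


r = 37961.5420 km = 3.7961542e+07 m
V = sqrt(mu/r) = 3240.3858 m/s
di = 5.83 deg = 0.1017527 rad
dV = 2*V*sin(di/2) = 2*3240.3858*sin(0.05087635)
dV = 329.5758 m/s = 0.3295758 km/s

0.3296 km/s


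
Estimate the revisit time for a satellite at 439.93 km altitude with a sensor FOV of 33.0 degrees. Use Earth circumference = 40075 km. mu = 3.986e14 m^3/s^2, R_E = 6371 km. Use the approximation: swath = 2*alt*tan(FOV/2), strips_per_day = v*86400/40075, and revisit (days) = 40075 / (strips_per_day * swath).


swath = 2*439.93*tan(0.2879793) = 260.6264 km
v = sqrt(mu/r) = 7650.0705 m/s = 7.6501 km/s
strips/day = v*86400/40075 = 7.6501*86400/40075 = 16.4932
coverage/day = strips * swath = 16.4932 * 260.6264 = 4298.5706 km
revisit = 40075 / 4298.5706 = 9.3229 days

9.3229 days


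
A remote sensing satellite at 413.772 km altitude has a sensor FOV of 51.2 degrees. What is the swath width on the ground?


FOV = 51.2 deg = 0.8936086 rad
swath = 2 * alt * tan(FOV/2) = 2 * 413.772 * tan(0.4468043)
swath = 2 * 413.772 * 0.4791197
swath = 396.4927 km

396.4927 km


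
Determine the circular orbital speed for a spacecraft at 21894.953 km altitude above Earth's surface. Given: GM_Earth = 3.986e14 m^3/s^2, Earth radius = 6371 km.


r = R_E + alt = 6371.0 + 21894.953 = 28265.9530 km = 2.8265953e+07 m
v = sqrt(mu/r) = sqrt(3.986e14 / 2.8265953e+07) = 3755.2325 m/s = 3.7552 km/s

3.7552 km/s


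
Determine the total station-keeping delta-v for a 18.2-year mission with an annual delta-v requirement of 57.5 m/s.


dV = rate * years = 57.5 * 18.2
dV = 1046.5000 m/s

1046.5000 m/s


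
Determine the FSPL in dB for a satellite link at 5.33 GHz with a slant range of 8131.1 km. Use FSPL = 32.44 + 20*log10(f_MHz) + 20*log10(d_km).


f = 5.33 GHz = 5330.0000 MHz
d = 8131.1 km
FSPL = 32.44 + 20*log10(5330.0000) + 20*log10(8131.1)
FSPL = 32.44 + 74.5345 + 78.2030
FSPL = 185.1775 dB

185.1775 dB


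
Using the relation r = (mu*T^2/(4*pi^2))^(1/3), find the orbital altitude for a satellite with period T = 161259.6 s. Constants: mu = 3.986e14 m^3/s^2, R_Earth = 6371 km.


T = 161259.6 s
r = (mu*T^2/(4*pi^2))^(1/3) = (3.986e14 * 161259.6^2 / (4*pi^2))^(1/3)
r = 6.4033844e+07 m = 64033.8437 km
alt = r - R_E = 64033.8437 - 6371 = 57662.8437 km

57662.8437 km


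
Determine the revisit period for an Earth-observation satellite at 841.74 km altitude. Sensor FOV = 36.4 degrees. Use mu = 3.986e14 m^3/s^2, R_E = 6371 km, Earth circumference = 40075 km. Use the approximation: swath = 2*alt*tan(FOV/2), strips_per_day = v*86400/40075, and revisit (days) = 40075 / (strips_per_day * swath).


swath = 2*841.74*tan(0.3176499) = 553.5001 km
v = sqrt(mu/r) = 7433.9307 m/s = 7.4339 km/s
strips/day = v*86400/40075 = 7.4339*86400/40075 = 16.0272
coverage/day = strips * swath = 16.0272 * 553.5001 = 8871.0779 km
revisit = 40075 / 8871.0779 = 4.5175 days

4.5175 days


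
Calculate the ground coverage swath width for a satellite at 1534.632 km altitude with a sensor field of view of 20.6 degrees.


FOV = 20.6 deg = 0.3595378 rad
swath = 2 * alt * tan(FOV/2) = 2 * 1534.632 * tan(0.1797689)
swath = 2 * 1534.632 * 0.1817308
swath = 557.7798 km

557.7798 km


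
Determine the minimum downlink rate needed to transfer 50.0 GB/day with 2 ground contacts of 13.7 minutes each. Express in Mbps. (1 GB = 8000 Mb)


total contact time = 2 * 13.7 * 60 = 1644.0000 s
data = 50.0 GB = 400000.0000 Mb
rate = 400000.0000 / 1644.0000 = 243.3090 Mbps

243.3090 Mbps


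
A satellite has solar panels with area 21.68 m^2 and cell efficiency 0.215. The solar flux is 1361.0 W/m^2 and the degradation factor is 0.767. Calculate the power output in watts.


P = area * eta * S * degradation
P = 21.68 * 0.215 * 1361.0 * 0.767
P = 4865.7661 W

4865.7661 W


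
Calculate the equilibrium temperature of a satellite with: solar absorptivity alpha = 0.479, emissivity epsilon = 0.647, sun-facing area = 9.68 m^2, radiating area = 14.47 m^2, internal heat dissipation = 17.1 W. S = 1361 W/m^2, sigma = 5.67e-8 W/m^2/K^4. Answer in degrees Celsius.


Numerator = alpha*S*A_sun + Q_int = 0.479*1361*9.68 + 17.1 = 6327.6759 W
Denominator = eps*sigma*A_rad = 0.647*5.67e-8*14.47 = 5.308305e-07 W/K^4
T^4 = 1.1920332e+10 K^4
T = 330.4244 K = 57.2744 C

57.2744 degrees Celsius


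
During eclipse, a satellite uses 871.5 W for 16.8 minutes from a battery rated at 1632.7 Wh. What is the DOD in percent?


E_used = P * t / 60 = 871.5 * 16.8 / 60 = 244.0200 Wh
DOD = E_used / E_total * 100 = 244.0200 / 1632.7 * 100
DOD = 14.9458 %

14.9458 %


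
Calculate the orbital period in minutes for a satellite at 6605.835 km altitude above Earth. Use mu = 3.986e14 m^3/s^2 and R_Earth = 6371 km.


r = 12976.8350 km = 1.2976835e+07 m
T = 2*pi*sqrt(r^3/mu) = 2*pi*sqrt(2.1852763e+21 / 3.986e14)
T = 14711.7520 s = 245.1959 min

245.1959 minutes


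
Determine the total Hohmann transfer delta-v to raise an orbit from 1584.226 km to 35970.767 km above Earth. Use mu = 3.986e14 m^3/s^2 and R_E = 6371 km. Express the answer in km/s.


r1 = 7955.2260 km = 7.955226e+06 m
r2 = 42341.7670 km = 4.2341767e+07 m
dv1 = sqrt(mu/r1)*(sqrt(2*r2/(r1+r2)) - 1) = 2106.3058 m/s
dv2 = sqrt(mu/r2)*(1 - sqrt(2*r1/(r1+r2))) = 1342.5468 m/s
total dv = |dv1| + |dv2| = 2106.3058 + 1342.5468 = 3448.8525 m/s = 3.4489 km/s

3.4489 km/s


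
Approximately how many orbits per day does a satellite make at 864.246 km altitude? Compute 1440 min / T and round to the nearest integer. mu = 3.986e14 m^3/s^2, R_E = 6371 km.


r = 7.235246e+06 m
T = 2*pi*sqrt(r^3/mu) = 6124.7896 s = 102.0798 min
revs/day = 1440 / 102.0798 = 14.1066
Rounded: 14 revolutions per day

14 revolutions per day


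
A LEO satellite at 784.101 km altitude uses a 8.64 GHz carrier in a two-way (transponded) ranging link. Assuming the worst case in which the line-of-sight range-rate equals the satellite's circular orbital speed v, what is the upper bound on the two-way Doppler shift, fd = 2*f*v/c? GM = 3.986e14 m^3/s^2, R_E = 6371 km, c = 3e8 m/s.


r = 7.155101e+06 m
v = sqrt(mu/r) = 7463.8132 m/s (worst-case radial velocity)
f = 8.64 GHz = 8.64e+09 Hz
fd = 2*f*v/c = 2*8.64e+09*7463.8132/3.0e+08
fd = 429915.6416 Hz

429915.6416 Hz


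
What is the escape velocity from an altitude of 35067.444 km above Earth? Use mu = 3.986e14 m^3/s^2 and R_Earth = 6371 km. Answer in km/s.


r = 6371.0 + 35067.444 = 41438.4440 km = 4.1438444e+07 m
v_esc = sqrt(2*mu/r) = sqrt(2*3.986e14 / 4.1438444e+07)
v_esc = 4386.1343 m/s = 4.3861 km/s

4.3861 km/s


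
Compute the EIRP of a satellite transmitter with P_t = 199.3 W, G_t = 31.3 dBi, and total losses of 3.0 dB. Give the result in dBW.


Pt = 199.3 W = 22.9951 dBW
EIRP = Pt_dBW + Gt - losses = 22.9951 + 31.3 - 3.0 = 51.2951 dBW

51.2951 dBW


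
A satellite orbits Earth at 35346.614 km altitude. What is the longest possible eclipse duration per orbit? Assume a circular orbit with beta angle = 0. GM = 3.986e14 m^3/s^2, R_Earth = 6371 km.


r = 41717.6140 km
T = 1413.3156 min
Eclipse fraction = arcsin(R_E/r)/pi = arcsin(6371.0000/41717.6140)/pi
= arcsin(0.1527173)/pi = 0.04880238
Eclipse duration = 0.04880238 * 1413.3156 = 68.9732 min

68.9732 minutes


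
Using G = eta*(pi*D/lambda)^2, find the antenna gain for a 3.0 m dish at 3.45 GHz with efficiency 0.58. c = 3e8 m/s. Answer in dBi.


lambda = c/f = 3e8 / 3.45e+09 = 0.08695652 m
G = eta*(pi*D/lambda)^2 = 0.58*(pi*3.0/0.08695652)^2
G = 6813.4321 (linear)
G = 10*log10(6813.4321) = 38.3337 dBi

38.3337 dBi


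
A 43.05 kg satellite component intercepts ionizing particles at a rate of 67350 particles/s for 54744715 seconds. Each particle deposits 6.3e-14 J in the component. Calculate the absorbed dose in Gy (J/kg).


Total energy deposited = rate * time * E_per
  = 67350 * 54744715 * 6.3e-14 = 0.2322846 J
Dose = E_total / mass = 0.2322846 / 43.05
Dose = 0.005395693 Gy

0.0054 Gy


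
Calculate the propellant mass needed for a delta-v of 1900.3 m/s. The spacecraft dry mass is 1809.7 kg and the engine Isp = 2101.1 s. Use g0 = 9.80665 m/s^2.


ve = Isp * g0 = 2101.1 * 9.80665 = 20604.752315 m/s
mass ratio = exp(dv/ve) = exp(1900.3/20604.752315) = 1.09661295
m_prop = m_dry * (mr - 1) = 1809.7 * (1.09661295 - 1)
m_prop = 174.8405 kg

174.8405 kg


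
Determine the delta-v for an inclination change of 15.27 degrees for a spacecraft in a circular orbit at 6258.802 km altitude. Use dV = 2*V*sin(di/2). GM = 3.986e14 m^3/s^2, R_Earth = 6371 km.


r = 12629.8020 km = 1.2629802e+07 m
V = sqrt(mu/r) = 5617.8531 m/s
di = 15.27 deg = 0.2665118 rad
dV = 2*V*sin(di/2) = 2*5617.8531*sin(0.1332559)
dV = 1492.7969 m/s = 1.4928 km/s

1.4928 km/s


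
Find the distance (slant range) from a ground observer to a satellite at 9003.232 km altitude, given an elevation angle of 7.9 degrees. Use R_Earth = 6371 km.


h = 9003.232 km, el = 7.9 deg
d = -R_E*sin(el) + sqrt((R_E*sin(el))^2 + 2*R_E*h + h^2)
d = -6371.0000*sin(0.137881) + sqrt((6371.0000*0.1374445)^2 + 2*6371.0000*9003.232 + 9003.232^2)
d = 13143.7612 km

13143.7612 km


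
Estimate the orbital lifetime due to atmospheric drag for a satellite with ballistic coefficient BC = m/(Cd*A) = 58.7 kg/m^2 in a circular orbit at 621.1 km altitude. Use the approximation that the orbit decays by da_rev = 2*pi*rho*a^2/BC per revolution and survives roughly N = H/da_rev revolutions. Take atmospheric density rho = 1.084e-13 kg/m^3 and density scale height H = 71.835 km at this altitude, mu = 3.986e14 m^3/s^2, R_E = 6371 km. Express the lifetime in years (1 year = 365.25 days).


a = R_E + alt = 6992.1000 km = 6.9921e+06 m
da_rev = 2*pi*rho*a^2/BC = 2*pi*1.084e-13*(6.9921e+06)^2/58.7 = 0.567265421 m per revolution
N = H/da_rev = 71835.0000 m / 0.567265421 m = 126633.8425 revolutions
P = 2*pi*sqrt(a^3/mu) = 5818.6558 s
lifetime = N*P = 126633.8425 * 5818.6558 = 7.3683874e+08 s = 8528.2262 days
years = 8528.2262 / 365.25 = 23.3490 years

23.3490 years


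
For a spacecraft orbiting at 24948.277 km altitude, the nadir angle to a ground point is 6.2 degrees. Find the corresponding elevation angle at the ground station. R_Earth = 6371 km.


r = R_E + alt = 31319.2770 km
Law of sines in the satellite / Earth-center / ground-point triangle:
  sin(nadir)/R_E = sin(90 + el)/r  =>  cos(el) = (r/R_E)*sin(nadir)
cos(el) = (31319.2770 / 6371.0000) * sin(6.2 deg) = 0.5309154
el = arccos(0.5309154) = 57.9327 deg
(Earth-central angle = 90 - nadir - el = 25.8673 deg)

57.9327 degrees


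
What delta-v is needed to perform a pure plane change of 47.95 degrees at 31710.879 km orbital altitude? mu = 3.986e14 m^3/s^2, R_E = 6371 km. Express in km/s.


r = 38081.8790 km = 3.8081879e+07 m
V = sqrt(mu/r) = 3235.2620 m/s
di = 47.95 deg = 0.8368854 rad
dV = 2*V*sin(di/2) = 2*3235.2620*sin(0.4184427)
dV = 2629.2198 m/s = 2.6292 km/s

2.6292 km/s


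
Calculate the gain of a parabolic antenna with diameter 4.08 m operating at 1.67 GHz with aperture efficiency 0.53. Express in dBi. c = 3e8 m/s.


lambda = c/f = 3e8 / 1.67e+09 = 0.1796407 m
G = eta*(pi*D/lambda)^2 = 0.53*(pi*4.08/0.1796407)^2
G = 2698.2760 (linear)
G = 10*log10(2698.2760) = 34.3109 dBi

34.3109 dBi


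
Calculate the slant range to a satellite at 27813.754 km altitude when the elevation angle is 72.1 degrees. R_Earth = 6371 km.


h = 27813.754 km, el = 72.1 deg
d = -R_E*sin(el) + sqrt((R_E*sin(el))^2 + 2*R_E*h + h^2)
d = -6371.0000*sin(1.2584) + sqrt((6371.0000*0.9515944)^2 + 2*6371.0000*27813.754 + 27813.754^2)
d = 28066.0161 km

28066.0161 km


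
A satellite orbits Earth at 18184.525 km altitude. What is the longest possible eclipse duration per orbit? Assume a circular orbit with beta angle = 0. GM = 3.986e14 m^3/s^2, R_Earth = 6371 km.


r = 24555.5250 km
T = 638.2397 min
Eclipse fraction = arcsin(R_E/r)/pi = arcsin(6371.0000/24555.5250)/pi
= arcsin(0.2594528)/pi = 0.0835422
Eclipse duration = 0.0835422 * 638.2397 = 53.3199 min

53.3199 minutes


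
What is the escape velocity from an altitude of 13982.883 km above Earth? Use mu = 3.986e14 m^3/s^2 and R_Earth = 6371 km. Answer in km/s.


r = 6371.0 + 13982.883 = 20353.8830 km = 2.0353883e+07 m
v_esc = sqrt(2*mu/r) = sqrt(2*3.986e14 / 2.0353883e+07)
v_esc = 6258.3523 m/s = 6.2584 km/s

6.2584 km/s


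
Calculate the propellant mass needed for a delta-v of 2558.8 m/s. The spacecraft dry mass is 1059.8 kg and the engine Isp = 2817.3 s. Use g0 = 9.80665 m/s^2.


ve = Isp * g0 = 2817.3 * 9.80665 = 27628.275045 m/s
mass ratio = exp(dv/ve) = exp(2558.8/27628.275045) = 1.09703958
m_prop = m_dry * (mr - 1) = 1059.8 * (1.09703958 - 1)
m_prop = 102.8426 kg

102.8426 kg


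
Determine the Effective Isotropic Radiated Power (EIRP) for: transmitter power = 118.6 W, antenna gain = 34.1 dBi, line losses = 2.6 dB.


Pt = 118.6 W = 20.7408 dBW
EIRP = Pt_dBW + Gt - losses = 20.7408 + 34.1 - 2.6 = 52.2408 dBW

52.2408 dBW


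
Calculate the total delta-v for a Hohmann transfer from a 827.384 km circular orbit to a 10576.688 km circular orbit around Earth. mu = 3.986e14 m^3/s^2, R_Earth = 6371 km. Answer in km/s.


r1 = 7198.3840 km = 7.198384e+06 m
r2 = 16947.6880 km = 1.6947688e+07 m
dv1 = sqrt(mu/r1)*(sqrt(2*r2/(r1+r2)) - 1) = 1375.1989 m/s
dv2 = sqrt(mu/r2)*(1 - sqrt(2*r1/(r1+r2))) = 1104.9351 m/s
total dv = |dv1| + |dv2| = 1375.1989 + 1104.9351 = 2480.1340 m/s = 2.4801 km/s

2.4801 km/s


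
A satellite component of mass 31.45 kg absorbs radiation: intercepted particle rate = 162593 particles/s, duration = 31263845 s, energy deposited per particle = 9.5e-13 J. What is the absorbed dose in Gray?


Total energy deposited = rate * time * E_per
  = 162593 * 31263845 * 9.5e-13 = 4.8291 J
Dose = E_total / mass = 4.8291 / 31.45
Dose = 0.1535491 Gy

0.1535 Gy


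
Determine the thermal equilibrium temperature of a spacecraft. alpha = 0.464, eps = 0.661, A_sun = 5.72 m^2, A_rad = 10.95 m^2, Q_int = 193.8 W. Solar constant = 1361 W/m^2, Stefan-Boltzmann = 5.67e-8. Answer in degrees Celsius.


Numerator = alpha*S*A_sun + Q_int = 0.464*1361*5.72 + 193.8 = 3806.0029 W
Denominator = eps*sigma*A_rad = 0.661*5.67e-8*10.95 = 4.1039176e-07 W/K^4
T^4 = 9.2740723e+09 K^4
T = 310.3256 K = 37.1756 C

37.1756 degrees Celsius
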